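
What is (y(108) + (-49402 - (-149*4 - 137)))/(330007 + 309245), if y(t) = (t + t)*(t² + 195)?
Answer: 837625/213084 ≈ 3.9310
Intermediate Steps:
y(t) = 2*t*(195 + t²) (y(t) = (2*t)*(195 + t²) = 2*t*(195 + t²))
(y(108) + (-49402 - (-149*4 - 137)))/(330007 + 309245) = (2*108*(195 + 108²) + (-49402 - (-149*4 - 137)))/(330007 + 309245) = (2*108*(195 + 11664) + (-49402 - (-596 - 137)))/639252 = (2*108*11859 + (-49402 - 1*(-733)))*(1/639252) = (2561544 + (-49402 + 733))*(1/639252) = (2561544 - 48669)*(1/639252) = 2512875*(1/639252) = 837625/213084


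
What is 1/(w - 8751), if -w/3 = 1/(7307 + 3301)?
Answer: -3536/30943537 ≈ -0.00011427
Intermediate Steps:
w = -1/3536 (w = -3/(7307 + 3301) = -3/10608 = -3*1/10608 = -1/3536 ≈ -0.00028281)
1/(w - 8751) = 1/(-1/3536 - 8751) = 1/(-30943537/3536) = -3536/30943537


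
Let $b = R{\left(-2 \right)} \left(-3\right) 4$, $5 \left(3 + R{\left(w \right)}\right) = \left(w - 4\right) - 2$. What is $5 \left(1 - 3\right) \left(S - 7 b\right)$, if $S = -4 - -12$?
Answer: $3784$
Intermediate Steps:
$S = 8$ ($S = -4 + 12 = 8$)
$R{\left(w \right)} = - \frac{21}{5} + \frac{w}{5}$ ($R{\left(w \right)} = -3 + \frac{\left(w - 4\right) - 2}{5} = -3 + \frac{\left(-4 + w\right) - 2}{5} = -3 + \frac{-6 + w}{5} = -3 + \left(- \frac{6}{5} + \frac{w}{5}\right) = - \frac{21}{5} + \frac{w}{5}$)
$b = \frac{276}{5}$ ($b = \left(- \frac{21}{5} + \frac{1}{5} \left(-2\right)\right) \left(-3\right) 4 = \left(- \frac{21}{5} - \frac{2}{5}\right) \left(-3\right) 4 = \left(- \frac{23}{5}\right) \left(-3\right) 4 = \frac{69}{5} \cdot 4 = \frac{276}{5} \approx 55.2$)
$5 \left(1 - 3\right) \left(S - 7 b\right) = 5 \left(1 - 3\right) \left(8 - \frac{1932}{5}\right) = 5 \left(-2\right) \left(8 - \frac{1932}{5}\right) = \left(-10\right) \left(- \frac{1892}{5}\right) = 3784$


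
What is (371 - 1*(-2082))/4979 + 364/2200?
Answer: 1802239/2738450 ≈ 0.65812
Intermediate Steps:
(371 - 1*(-2082))/4979 + 364/2200 = (371 + 2082)*(1/4979) + 364*(1/2200) = 2453*(1/4979) + 91/550 = 2453/4979 + 91/550 = 1802239/2738450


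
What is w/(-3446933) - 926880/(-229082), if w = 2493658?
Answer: 187402935506/56402164679 ≈ 3.3226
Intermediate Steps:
w/(-3446933) - 926880/(-229082) = 2493658/(-3446933) - 926880/(-229082) = 2493658*(-1/3446933) - 926880*(-1/229082) = -2493658/3446933 + 463440/114541 = 187402935506/56402164679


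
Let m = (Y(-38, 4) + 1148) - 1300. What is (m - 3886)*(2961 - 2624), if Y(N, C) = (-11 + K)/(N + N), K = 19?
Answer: -25855988/19 ≈ -1.3608e+6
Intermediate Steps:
Y(N, C) = 4/N (Y(N, C) = (-11 + 19)/(N + N) = 8/((2*N)) = 8*(1/(2*N)) = 4/N)
m = -2890/19 (m = (4/(-38) + 1148) - 1300 = (4*(-1/38) + 1148) - 1300 = (-2/19 + 1148) - 1300 = 21810/19 - 1300 = -2890/19 ≈ -152.11)
(m - 3886)*(2961 - 2624) = (-2890/19 - 3886)*(2961 - 2624) = -76724/19*337 = -25855988/19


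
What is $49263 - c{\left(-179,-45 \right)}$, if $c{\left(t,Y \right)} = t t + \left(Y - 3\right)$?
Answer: $17270$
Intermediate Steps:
$c{\left(t,Y \right)} = -3 + Y + t^{2}$ ($c{\left(t,Y \right)} = t^{2} + \left(-3 + Y\right) = -3 + Y + t^{2}$)
$49263 - c{\left(-179,-45 \right)} = 49263 - \left(-3 - 45 + \left(-179\right)^{2}\right) = 49263 - \left(-3 - 45 + 32041\right) = 49263 - 31993 = 17270$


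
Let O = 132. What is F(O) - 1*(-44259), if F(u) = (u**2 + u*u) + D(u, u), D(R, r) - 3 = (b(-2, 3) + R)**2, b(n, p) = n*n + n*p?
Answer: 96010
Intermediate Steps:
b(n, p) = n**2 + n*p
D(R, r) = 3 + (-2 + R)**2 (D(R, r) = 3 + (-2*(-2 + 3) + R)**2 = 3 + (-2*1 + R)**2 = 3 + (-2 + R)**2)
F(u) = 3 + (-2 + u)**2 + 2*u**2 (F(u) = (u**2 + u*u) + (3 + (-2 + u)**2) = (u**2 + u**2) + (3 + (-2 + u)**2) = 2*u**2 + (3 + (-2 + u)**2) = 3 + (-2 + u)**2 + 2*u**2)
F(O) - 1*(-44259) = (7 - 4*132 + 3*132**2) - 1*(-44259) = (7 - 528 + 3*17424) + 44259 = (7 - 528 + 52272) + 44259 = 51751 + 44259 = 96010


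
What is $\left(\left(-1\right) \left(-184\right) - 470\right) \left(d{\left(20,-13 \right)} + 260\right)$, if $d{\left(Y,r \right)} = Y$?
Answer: $-80080$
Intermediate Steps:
$\left(\left(-1\right) \left(-184\right) - 470\right) \left(d{\left(20,-13 \right)} + 260\right) = \left(\left(-1\right) \left(-184\right) - 470\right) \left(20 + 260\right) = \left(184 - 470\right) 280 = \left(-286\right) 280 = -80080$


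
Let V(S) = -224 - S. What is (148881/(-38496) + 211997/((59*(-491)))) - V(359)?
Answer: 212560721197/371730208 ≈ 571.81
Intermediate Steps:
(148881/(-38496) + 211997/((59*(-491)))) - V(359) = (148881/(-38496) + 211997/((59*(-491)))) - (-224 - 1*359) = (148881*(-1/38496) + 211997/(-28969)) - (-224 - 359) = (-49627/12832 + 211997*(-1/28969)) - 1*(-583) = (-49627/12832 - 211997/28969) + 583 = -4157990067/371730208 + 583 = 212560721197/371730208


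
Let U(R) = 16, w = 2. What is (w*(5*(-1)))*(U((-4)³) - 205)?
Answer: 1890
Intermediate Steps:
(w*(5*(-1)))*(U((-4)³) - 205) = (2*(5*(-1)))*(16 - 205) = (2*(-5))*(-189) = -10*(-189) = 1890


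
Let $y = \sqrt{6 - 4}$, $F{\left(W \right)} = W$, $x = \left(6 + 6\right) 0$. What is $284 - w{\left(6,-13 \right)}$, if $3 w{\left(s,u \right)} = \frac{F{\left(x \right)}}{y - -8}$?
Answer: $284$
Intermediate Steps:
$x = 0$ ($x = 12 \cdot 0 = 0$)
$y = \sqrt{2} \approx 1.4142$
$w{\left(s,u \right)} = 0$ ($w{\left(s,u \right)} = \frac{0 \frac{1}{\sqrt{2} - -8}}{3} = \frac{0 \frac{1}{\sqrt{2} + 8}}{3} = \frac{0 \frac{1}{8 + \sqrt{2}}}{3} = \frac{1}{3} \cdot 0 = 0$)
$284 - w{\left(6,-13 \right)} = 284 - 0 = 284 + 0 = 284$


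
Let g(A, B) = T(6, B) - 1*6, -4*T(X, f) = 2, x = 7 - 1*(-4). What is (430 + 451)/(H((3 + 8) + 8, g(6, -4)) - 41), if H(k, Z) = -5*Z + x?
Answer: 1762/5 ≈ 352.40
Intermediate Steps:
x = 11 (x = 7 + 4 = 11)
T(X, f) = -½ (T(X, f) = -¼*2 = -½)
g(A, B) = -13/2 (g(A, B) = -½ - 1*6 = -½ - 6 = -13/2)
H(k, Z) = 11 - 5*Z (H(k, Z) = -5*Z + 11 = 11 - 5*Z)
(430 + 451)/(H((3 + 8) + 8, g(6, -4)) - 41) = (430 + 451)/((11 - 5*(-13/2)) - 41) = 881/((11 + 65/2) - 41) = 881/(87/2 - 41) = 881/(5/2) = 881*(⅖) = 1762/5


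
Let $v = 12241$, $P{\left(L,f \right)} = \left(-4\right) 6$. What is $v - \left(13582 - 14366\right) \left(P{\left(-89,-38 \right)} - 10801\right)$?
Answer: $-8474559$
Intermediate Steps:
$P{\left(L,f \right)} = -24$
$v - \left(13582 - 14366\right) \left(P{\left(-89,-38 \right)} - 10801\right) = 12241 - \left(13582 - 14366\right) \left(-24 - 10801\right) = 12241 - \left(-784\right) \left(-10825\right) = 12241 - 8486800 = -8474559$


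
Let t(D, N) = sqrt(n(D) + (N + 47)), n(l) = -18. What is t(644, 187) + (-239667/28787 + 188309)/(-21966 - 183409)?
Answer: -174858436/190713875 + 6*sqrt(6) ≈ 13.780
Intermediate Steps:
t(D, N) = sqrt(29 + N) (t(D, N) = sqrt(-18 + (N + 47)) = sqrt(-18 + (47 + N)) = sqrt(29 + N))
t(644, 187) + (-239667/28787 + 188309)/(-21966 - 183409) = sqrt(29 + 187) + (-239667/28787 + 188309)/(-21966 - 183409) = sqrt(216) + (-239667*1/28787 + 188309)/(-205375) = 6*sqrt(6) + (-239667/28787 + 188309)*(-1/205375) = 6*sqrt(6) + (5420611516/28787)*(-1/205375) = 6*sqrt(6) - 174858436/190713875 = -174858436/190713875 + 6*sqrt(6)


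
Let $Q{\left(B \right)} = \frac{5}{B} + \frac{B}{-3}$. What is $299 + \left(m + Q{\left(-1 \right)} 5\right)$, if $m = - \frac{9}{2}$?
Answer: $\frac{1627}{6} \approx 271.17$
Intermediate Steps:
$Q{\left(B \right)} = \frac{5}{B} - \frac{B}{3}$ ($Q{\left(B \right)} = \frac{5}{B} + B \left(- \frac{1}{3}\right) = \frac{5}{B} - \frac{B}{3}$)
$m = - \frac{9}{2}$ ($m = \left(-9\right) \frac{1}{2} = - \frac{9}{2} \approx -4.5$)
$299 + \left(m + Q{\left(-1 \right)} 5\right) = 299 + \left(- \frac{9}{2} + \left(\frac{5}{-1} - - \frac{1}{3}\right) 5\right) = 299 + \left(- \frac{9}{2} + \left(5 \left(-1\right) + \frac{1}{3}\right) 5\right) = 299 + \left(- \frac{9}{2} + \left(-5 + \frac{1}{3}\right) 5\right) = 299 - \frac{167}{6} = \frac{1627}{6}$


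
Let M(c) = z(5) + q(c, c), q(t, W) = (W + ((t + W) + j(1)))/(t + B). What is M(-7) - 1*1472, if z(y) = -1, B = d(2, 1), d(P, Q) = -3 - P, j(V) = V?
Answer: -4414/3 ≈ -1471.3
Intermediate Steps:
B = -5 (B = -3 - 1*2 = -3 - 2 = -5)
q(t, W) = (1 + t + 2*W)/(-5 + t) (q(t, W) = (W + ((t + W) + 1))/(t - 5) = (W + ((W + t) + 1))/(-5 + t) = (W + (1 + W + t))/(-5 + t) = (1 + t + 2*W)/(-5 + t))
M(c) = -1 + (1 + 3*c)/(-5 + c) (M(c) = -1 + (1 + c + 2*c)/(-5 + c) = -1 + (1 + 3*c)/(-5 + c))
M(-7) - 1*1472 = 2*(3 - 7)/(-5 - 7) - 1*1472 = 2*(-4)/(-12) - 1472 = 2*(-1/12)*(-4) - 1472 = ⅔ - 1472 = -4414/3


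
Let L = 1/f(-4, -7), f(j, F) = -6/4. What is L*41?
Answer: -82/3 ≈ -27.333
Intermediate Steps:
f(j, F) = -3/2 (f(j, F) = -6*¼ = -3/2)
L = -⅔ (L = 1/(-3/2) = -⅔ ≈ -0.66667)
L*41 = -⅔*41 = -82/3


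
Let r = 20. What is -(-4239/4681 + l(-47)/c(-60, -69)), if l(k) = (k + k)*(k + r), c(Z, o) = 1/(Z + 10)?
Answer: 594023139/4681 ≈ 1.2690e+5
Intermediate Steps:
c(Z, o) = 1/(10 + Z)
l(k) = 2*k*(20 + k) (l(k) = (k + k)*(k + 20) = (2*k)*(20 + k) = 2*k*(20 + k))
-(-4239/4681 + l(-47)/c(-60, -69)) = -(-4239/4681 + (2*(-47)*(20 - 47))/(1/(10 - 60))) = -(-4239*1/4681 + (2*(-47)*(-27))/(1/(-50))) = -(-4239/4681 + 2538/(-1/50)) = -(-4239/4681 + 2538*(-50)) = -(-4239/4681 - 126900) = -1*(-594023139/4681) = 594023139/4681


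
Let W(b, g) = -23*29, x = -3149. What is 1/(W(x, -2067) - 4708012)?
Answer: -1/4708679 ≈ -2.1237e-7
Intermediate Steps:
W(b, g) = -667
1/(W(x, -2067) - 4708012) = 1/(-667 - 4708012) = 1/(-4708679) = -1/4708679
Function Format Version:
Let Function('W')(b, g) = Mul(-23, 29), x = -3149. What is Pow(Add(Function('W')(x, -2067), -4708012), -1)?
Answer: Rational(-1, 4708679) ≈ -2.1237e-7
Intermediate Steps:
Function('W')(b, g) = -667
Pow(Add(Function('W')(x, -2067), -4708012), -1) = Pow(Add(-667, -4708012), -1) = Pow(-4708679, -1) = Rational(-1, 4708679)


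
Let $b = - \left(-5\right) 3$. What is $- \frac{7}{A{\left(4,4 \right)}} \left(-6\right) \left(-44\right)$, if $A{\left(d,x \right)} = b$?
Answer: $- \frac{616}{5} \approx -123.2$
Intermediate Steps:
$b = 15$ ($b = \left(-1\right) \left(-15\right) = 15$)
$A{\left(d,x \right)} = 15$
$- \frac{7}{A{\left(4,4 \right)}} \left(-6\right) \left(-44\right) = - \frac{7}{15} \left(-6\right) \left(-44\right) = \left(-7\right) \frac{1}{15} \left(-6\right) \left(-44\right) = \left(- \frac{7}{15}\right) \left(-6\right) \left(-44\right) = \frac{14}{5} \left(-44\right) = - \frac{616}{5}$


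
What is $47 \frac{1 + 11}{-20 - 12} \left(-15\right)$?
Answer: $\frac{2115}{8} \approx 264.38$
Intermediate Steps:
$47 \frac{1 + 11}{-20 - 12} \left(-15\right) = 47 \frac{12}{-32} \left(-15\right) = 47 \cdot 12 \left(- \frac{1}{32}\right) \left(-15\right) = 47 \left(- \frac{3}{8}\right) \left(-15\right) = \left(- \frac{141}{8}\right) \left(-15\right) = \frac{2115}{8}$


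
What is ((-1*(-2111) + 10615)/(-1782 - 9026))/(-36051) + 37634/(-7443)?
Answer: -349133029387/69049633932 ≈ -5.0563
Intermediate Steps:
((-1*(-2111) + 10615)/(-1782 - 9026))/(-36051) + 37634/(-7443) = ((2111 + 10615)/(-10808))*(-1/36051) + 37634*(-1/7443) = (12726*(-1/10808))*(-1/36051) - 37634/7443 = -909/772*(-1/36051) - 37634/7443 = 303/9277124 - 37634/7443 = -349133029387/69049633932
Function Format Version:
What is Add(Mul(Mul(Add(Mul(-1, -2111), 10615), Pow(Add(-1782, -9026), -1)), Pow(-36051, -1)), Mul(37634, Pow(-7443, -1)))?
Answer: Rational(-349133029387, 69049633932) ≈ -5.0563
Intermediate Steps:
Add(Mul(Mul(Add(Mul(-1, -2111), 10615), Pow(Add(-1782, -9026), -1)), Pow(-36051, -1)), Mul(37634, Pow(-7443, -1))) = Add(Mul(Mul(Add(2111, 10615), Pow(-10808, -1)), Rational(-1, 36051)), Mul(37634, Rational(-1, 7443))) = Add(Mul(Mul(12726, Rational(-1, 10808)), Rational(-1, 36051)), Rational(-37634, 7443)) = Add(Mul(Rational(-909, 772), Rational(-1, 36051)), Rational(-37634, 7443)) = Add(Rational(303, 9277124), Rational(-37634, 7443)) = Rational(-349133029387, 69049633932)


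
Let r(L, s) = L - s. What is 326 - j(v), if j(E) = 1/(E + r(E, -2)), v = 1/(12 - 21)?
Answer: 5207/16 ≈ 325.44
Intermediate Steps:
v = -1/9 (v = 1/(-9) = -1/9 ≈ -0.11111)
j(E) = 1/(2 + 2*E) (j(E) = 1/(E + (E - 1*(-2))) = 1/(E + (E + 2)) = 1/(E + (2 + E)) = 1/(2 + 2*E))
326 - j(v) = 326 - 1/(2*(1 - 1/9)) = 326 - 1/(2*8/9) = 326 - 9/(2*8) = 326 - 1*9/16 = 326 - 9/16 = 5207/16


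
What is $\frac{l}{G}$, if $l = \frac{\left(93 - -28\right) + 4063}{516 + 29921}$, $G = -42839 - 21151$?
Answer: $- \frac{2092}{973831815} \approx -2.1482 \cdot 10^{-6}$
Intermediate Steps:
$G = -63990$ ($G = -42839 - 21151 = -63990$)
$l = \frac{4184}{30437}$ ($l = \frac{\left(93 + 28\right) + 4063}{30437} = \left(121 + 4063\right) \frac{1}{30437} = 4184 \cdot \frac{1}{30437} = \frac{4184}{30437} \approx 0.13746$)
$\frac{l}{G} = \frac{4184}{30437 \left(-63990\right)} = \frac{4184}{30437} \left(- \frac{1}{63990}\right) = - \frac{2092}{973831815}$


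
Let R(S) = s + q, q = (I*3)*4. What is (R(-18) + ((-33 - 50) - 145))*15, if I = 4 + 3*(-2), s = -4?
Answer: -3840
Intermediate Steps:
I = -2 (I = 4 - 6 = -2)
q = -24 (q = -2*3*4 = -6*4 = -24)
R(S) = -28 (R(S) = -4 - 24 = -28)
(R(-18) + ((-33 - 50) - 145))*15 = (-28 + ((-33 - 50) - 145))*15 = (-28 + (-83 - 145))*15 = (-28 - 228)*15 = -256*15 = -3840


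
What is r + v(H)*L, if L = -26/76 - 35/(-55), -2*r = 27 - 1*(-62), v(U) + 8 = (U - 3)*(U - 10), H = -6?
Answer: -1873/418 ≈ -4.4809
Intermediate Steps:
v(U) = -8 + (-10 + U)*(-3 + U) (v(U) = -8 + (U - 3)*(U - 10) = -8 + (-3 + U)*(-10 + U) = -8 + (-10 + U)*(-3 + U))
r = -89/2 (r = -(27 - 1*(-62))/2 = -(27 + 62)/2 = -1/2*89 = -89/2 ≈ -44.500)
L = 123/418 (L = -26*1/76 - 35*(-1/55) = -13/38 + 7/11 = 123/418 ≈ 0.29426)
r + v(H)*L = -89/2 + (22 + (-6)**2 - 13*(-6))*(123/418) = -89/2 + (22 + 36 + 78)*(123/418) = -89/2 + 136*(123/418) = -89/2 + 8364/209 = -1873/418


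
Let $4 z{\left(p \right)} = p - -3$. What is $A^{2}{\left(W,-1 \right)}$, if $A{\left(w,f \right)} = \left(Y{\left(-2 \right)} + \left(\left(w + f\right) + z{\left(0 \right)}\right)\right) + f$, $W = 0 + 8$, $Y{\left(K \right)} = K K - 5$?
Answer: $\frac{529}{16} \approx 33.063$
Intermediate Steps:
$Y{\left(K \right)} = -5 + K^{2}$ ($Y{\left(K \right)} = K^{2} - 5 = -5 + K^{2}$)
$W = 8$
$z{\left(p \right)} = \frac{3}{4} + \frac{p}{4}$ ($z{\left(p \right)} = \frac{p - -3}{4} = \frac{p + 3}{4} = \frac{3 + p}{4} = \frac{3}{4} + \frac{p}{4}$)
$A{\left(w,f \right)} = - \frac{1}{4} + w + 2 f$ ($A{\left(w,f \right)} = \left(\left(-5 + \left(-2\right)^{2}\right) + \left(\left(w + f\right) + \left(\frac{3}{4} + \frac{1}{4} \cdot 0\right)\right)\right) + f = \left(\left(-5 + 4\right) + \left(\left(f + w\right) + \left(\frac{3}{4} + 0\right)\right)\right) + f = \left(-1 + \left(\left(f + w\right) + \frac{3}{4}\right)\right) + f = \left(-1 + \left(\frac{3}{4} + f + w\right)\right) + f = \left(- \frac{1}{4} + f + w\right) + f = - \frac{1}{4} + w + 2 f$)
$A^{2}{\left(W,-1 \right)} = \left(- \frac{1}{4} + 8 + 2 \left(-1\right)\right)^{2} = \left(- \frac{1}{4} + 8 - 2\right)^{2} = \left(\frac{23}{4}\right)^{2} = \frac{529}{16}$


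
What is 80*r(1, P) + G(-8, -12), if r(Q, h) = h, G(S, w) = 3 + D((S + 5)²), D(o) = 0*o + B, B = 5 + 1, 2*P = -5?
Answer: -191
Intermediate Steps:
P = -5/2 (P = (½)*(-5) = -5/2 ≈ -2.5000)
B = 6
D(o) = 6 (D(o) = 0*o + 6 = 0 + 6 = 6)
G(S, w) = 9 (G(S, w) = 3 + 6 = 9)
80*r(1, P) + G(-8, -12) = 80*(-5/2) + 9 = -200 + 9 = -191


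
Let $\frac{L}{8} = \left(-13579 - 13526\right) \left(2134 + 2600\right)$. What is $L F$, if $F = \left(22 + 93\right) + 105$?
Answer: $-225834523200$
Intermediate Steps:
$L = -1026520560$ ($L = 8 \left(-13579 - 13526\right) \left(2134 + 2600\right) = 8 \left(\left(-27105\right) 4734\right) = 8 \left(-128315070\right) = -1026520560$)
$F = 220$ ($F = 115 + 105 = 220$)
$L F = \left(-1026520560\right) 220 = -225834523200$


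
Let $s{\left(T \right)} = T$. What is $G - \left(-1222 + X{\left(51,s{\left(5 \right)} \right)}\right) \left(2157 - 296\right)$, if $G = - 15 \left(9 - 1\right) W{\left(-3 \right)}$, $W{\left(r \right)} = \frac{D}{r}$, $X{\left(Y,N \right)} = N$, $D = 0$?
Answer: $2264837$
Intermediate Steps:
$W{\left(r \right)} = 0$ ($W{\left(r \right)} = \frac{0}{r} = 0$)
$G = 0$ ($G = - 15 \left(9 - 1\right) 0 = \left(-15\right) 8 \cdot 0 = \left(-120\right) 0 = 0$)
$G - \left(-1222 + X{\left(51,s{\left(5 \right)} \right)}\right) \left(2157 - 296\right) = 0 - \left(-1222 + 5\right) \left(2157 - 296\right) = 0 - \left(-1217\right) 1861 = 0 - -2264837 = 0 + 2264837 = 2264837$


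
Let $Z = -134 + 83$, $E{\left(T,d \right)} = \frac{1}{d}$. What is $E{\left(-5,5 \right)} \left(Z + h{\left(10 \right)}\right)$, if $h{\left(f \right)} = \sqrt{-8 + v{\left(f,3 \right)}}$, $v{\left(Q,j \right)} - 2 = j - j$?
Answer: $- \frac{51}{5} + \frac{i \sqrt{6}}{5} \approx -10.2 + 0.4899 i$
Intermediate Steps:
$v{\left(Q,j \right)} = 2$ ($v{\left(Q,j \right)} = 2 + \left(j - j\right) = 2 + 0 = 2$)
$Z = -51$
$h{\left(f \right)} = i \sqrt{6}$ ($h{\left(f \right)} = \sqrt{-8 + 2} = \sqrt{-6} = i \sqrt{6}$)
$E{\left(-5,5 \right)} \left(Z + h{\left(10 \right)}\right) = \frac{-51 + i \sqrt{6}}{5} = - \frac{51}{5} + \frac{i \sqrt{6}}{5}$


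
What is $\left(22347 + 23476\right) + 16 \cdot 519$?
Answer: $54127$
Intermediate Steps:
$\left(22347 + 23476\right) + 16 \cdot 519 = 45823 + 8304 = 54127$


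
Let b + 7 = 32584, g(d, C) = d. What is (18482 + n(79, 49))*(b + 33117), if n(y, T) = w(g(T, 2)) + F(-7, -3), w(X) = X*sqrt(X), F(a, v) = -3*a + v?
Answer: 1237872042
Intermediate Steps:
b = 32577 (b = -7 + 32584 = 32577)
F(a, v) = v - 3*a
w(X) = X**(3/2)
n(y, T) = 18 + T**(3/2) (n(y, T) = T**(3/2) + (-3 - 3*(-7)) = T**(3/2) + (-3 + 21) = T**(3/2) + 18 = 18 + T**(3/2))
(18482 + n(79, 49))*(b + 33117) = (18482 + (18 + 49**(3/2)))*(32577 + 33117) = (18482 + (18 + 343))*65694 = (18482 + 361)*65694 = 18843*65694 = 1237872042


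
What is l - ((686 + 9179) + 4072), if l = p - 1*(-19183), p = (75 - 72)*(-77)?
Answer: 5015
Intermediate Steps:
p = -231 (p = 3*(-77) = -231)
l = 18952 (l = -231 - 1*(-19183) = -231 + 19183 = 18952)
l - ((686 + 9179) + 4072) = 18952 - ((686 + 9179) + 4072) = 18952 - (9865 + 4072) = 18952 - 1*13937 = 18952 - 13937 = 5015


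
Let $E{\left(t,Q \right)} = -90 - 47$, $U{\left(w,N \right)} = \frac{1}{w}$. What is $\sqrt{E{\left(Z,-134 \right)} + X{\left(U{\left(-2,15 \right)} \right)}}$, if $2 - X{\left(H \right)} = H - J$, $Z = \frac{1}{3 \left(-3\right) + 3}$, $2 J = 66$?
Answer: $\frac{i \sqrt{406}}{2} \approx 10.075 i$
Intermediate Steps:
$J = 33$ ($J = \frac{1}{2} \cdot 66 = 33$)
$Z = - \frac{1}{6}$ ($Z = \frac{1}{-9 + 3} = \frac{1}{-6} = - \frac{1}{6} \approx -0.16667$)
$E{\left(t,Q \right)} = -137$ ($E{\left(t,Q \right)} = -90 - 47 = -137$)
$X{\left(H \right)} = 35 - H$ ($X{\left(H \right)} = 2 - \left(H - 33\right) = 2 - \left(-33 + H\right) = 35 - H$)
$\sqrt{E{\left(Z,-134 \right)} + X{\left(U{\left(-2,15 \right)} \right)}} = \sqrt{-137 + \left(35 - \frac{1}{-2}\right)} = \sqrt{-137 + \left(35 - - \frac{1}{2}\right)} = \sqrt{-137 + \left(35 + \frac{1}{2}\right)} = \sqrt{-137 + \frac{71}{2}} = \sqrt{- \frac{203}{2}} = \frac{i \sqrt{406}}{2}$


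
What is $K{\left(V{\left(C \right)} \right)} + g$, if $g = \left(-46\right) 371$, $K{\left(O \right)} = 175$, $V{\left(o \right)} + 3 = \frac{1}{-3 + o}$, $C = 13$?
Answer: $-16891$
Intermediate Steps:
$V{\left(o \right)} = -3 + \frac{1}{-3 + o}$
$g = -17066$
$K{\left(V{\left(C \right)} \right)} + g = 175 - 17066 = -16891$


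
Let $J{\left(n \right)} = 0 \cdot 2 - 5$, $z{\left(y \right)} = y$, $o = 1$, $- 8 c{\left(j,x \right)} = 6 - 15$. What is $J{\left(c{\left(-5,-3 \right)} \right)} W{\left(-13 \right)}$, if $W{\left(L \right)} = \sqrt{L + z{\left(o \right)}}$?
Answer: $- 10 i \sqrt{3} \approx - 17.32 i$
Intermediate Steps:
$c{\left(j,x \right)} = \frac{9}{8}$ ($c{\left(j,x \right)} = - \frac{6 - 15}{8} = \left(- \frac{1}{8}\right) \left(-9\right) = \frac{9}{8}$)
$J{\left(n \right)} = -5$ ($J{\left(n \right)} = 0 - 5 = -5$)
$W{\left(L \right)} = \sqrt{1 + L}$ ($W{\left(L \right)} = \sqrt{L + 1} = \sqrt{1 + L}$)
$J{\left(c{\left(-5,-3 \right)} \right)} W{\left(-13 \right)} = - 5 \sqrt{1 - 13} = - 5 \sqrt{-12} = - 5 \cdot 2 i \sqrt{3} = - 10 i \sqrt{3}$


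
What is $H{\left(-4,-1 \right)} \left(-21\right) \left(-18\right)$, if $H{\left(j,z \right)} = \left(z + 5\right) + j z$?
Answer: $3024$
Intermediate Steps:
$H{\left(j,z \right)} = 5 + z + j z$ ($H{\left(j,z \right)} = \left(5 + z\right) + j z = 5 + z + j z$)
$H{\left(-4,-1 \right)} \left(-21\right) \left(-18\right) = \left(5 - 1 - -4\right) \left(-21\right) \left(-18\right) = \left(5 - 1 + 4\right) \left(-21\right) \left(-18\right) = 8 \left(-21\right) \left(-18\right) = \left(-168\right) \left(-18\right) = 3024$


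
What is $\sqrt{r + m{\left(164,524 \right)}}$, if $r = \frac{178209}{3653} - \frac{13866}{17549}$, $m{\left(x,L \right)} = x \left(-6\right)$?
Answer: $\frac{i \sqrt{3846649823451065085}}{64106497} \approx 30.594 i$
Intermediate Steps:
$m{\left(x,L \right)} = - 6 x$
$r = \frac{3076737243}{64106497}$ ($r = 178209 \cdot \frac{1}{3653} - \frac{13866}{17549} = \frac{178209}{3653} - \frac{13866}{17549} = \frac{3076737243}{64106497} \approx 47.994$)
$\sqrt{r + m{\left(164,524 \right)}} = \sqrt{\frac{3076737243}{64106497} - 984} = \sqrt{- \frac{60004055805}{64106497}} = \frac{i \sqrt{3846649823451065085}}{64106497}$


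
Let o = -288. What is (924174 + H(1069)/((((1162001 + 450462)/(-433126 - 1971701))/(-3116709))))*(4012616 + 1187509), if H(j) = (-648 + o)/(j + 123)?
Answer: -3405524504564837899125/240256987 ≈ -1.4174e+13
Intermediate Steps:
H(j) = -936/(123 + j) (H(j) = (-648 - 288)/(j + 123) = -936/(123 + j))
(924174 + H(1069)/((((1162001 + 450462)/(-433126 - 1971701))/(-3116709))))*(4012616 + 1187509) = (924174 + (-936/(123 + 1069))/((((1162001 + 450462)/(-433126 - 1971701))/(-3116709))))*(4012616 + 1187509) = (924174 + (-936/1192)/(((1612463/(-2404827))*(-1/3116709))))*5200125 = (924174 + (-936*1/1192)/(((1612463*(-1/2404827))*(-1/3116709))))*5200125 = (924174 - 117/(149*((-1612463/2404827*(-1/3116709)))))*5200125 = (924174 - 117/(149*1612463/7495145954343))*5200125 = (924174 - 117/149*7495145954343/1612463)*5200125 = (924174 - 876932076658131/240256987)*5200125 = -654892815954393/240256987*5200125 = -3405524504564837899125/240256987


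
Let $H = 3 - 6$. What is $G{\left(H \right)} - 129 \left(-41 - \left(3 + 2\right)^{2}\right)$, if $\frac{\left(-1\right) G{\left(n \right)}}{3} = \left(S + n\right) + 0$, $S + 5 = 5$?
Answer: $8523$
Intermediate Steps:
$S = 0$ ($S = -5 + 5 = 0$)
$H = -3$ ($H = 3 - 6 = -3$)
$G{\left(n \right)} = - 3 n$ ($G{\left(n \right)} = - 3 \left(\left(0 + n\right) + 0\right) = - 3 \left(n + 0\right) = - 3 n$)
$G{\left(H \right)} - 129 \left(-41 - \left(3 + 2\right)^{2}\right) = \left(-3\right) \left(-3\right) - 129 \left(-41 - \left(3 + 2\right)^{2}\right) = 9 - 129 \left(-41 - 5^{2}\right) = 9 - 129 \left(-41 - 25\right) = 9 - -8514 = 9 + 8514 = 8523$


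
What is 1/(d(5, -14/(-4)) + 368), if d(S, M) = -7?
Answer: 1/361 ≈ 0.0027701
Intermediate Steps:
1/(d(5, -14/(-4)) + 368) = 1/(-7 + 368) = 1/361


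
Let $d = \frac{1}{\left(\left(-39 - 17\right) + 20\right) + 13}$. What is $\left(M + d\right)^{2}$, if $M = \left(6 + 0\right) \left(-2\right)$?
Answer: $\frac{76729}{529} \approx 145.05$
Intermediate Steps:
$M = -12$ ($M = 6 \left(-2\right) = -12$)
$d = - \frac{1}{23}$ ($d = \frac{1}{\left(-56 + 20\right) + 13} = \frac{1}{-36 + 13} = \frac{1}{-23} = - \frac{1}{23} \approx -0.043478$)
$\left(M + d\right)^{2} = \left(-12 - \frac{1}{23}\right)^{2} = \left(- \frac{277}{23}\right)^{2} = \frac{76729}{529}$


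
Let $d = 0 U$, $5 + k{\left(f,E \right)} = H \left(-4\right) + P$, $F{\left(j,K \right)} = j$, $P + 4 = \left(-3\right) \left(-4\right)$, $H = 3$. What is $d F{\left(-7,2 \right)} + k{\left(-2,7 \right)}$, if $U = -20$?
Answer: $-9$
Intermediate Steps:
$P = 8$ ($P = -4 - -12 = -4 + 12 = 8$)
$k{\left(f,E \right)} = -9$ ($k{\left(f,E \right)} = -5 + \left(3 \left(-4\right) + 8\right) = -5 + \left(-12 + 8\right) = -5 - 4 = -9$)
$d = 0$ ($d = 0 \left(-20\right) = 0$)
$d F{\left(-7,2 \right)} + k{\left(-2,7 \right)} = 0 \left(-7\right) - 9 = 0 - 9 = -9$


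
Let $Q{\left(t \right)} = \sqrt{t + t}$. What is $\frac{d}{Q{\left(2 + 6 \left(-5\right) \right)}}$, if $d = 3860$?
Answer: $- \frac{965 i \sqrt{14}}{7} \approx - 515.81 i$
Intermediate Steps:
$Q{\left(t \right)} = \sqrt{2} \sqrt{t}$ ($Q{\left(t \right)} = \sqrt{2 t} = \sqrt{2} \sqrt{t}$)
$\frac{d}{Q{\left(2 + 6 \left(-5\right) \right)}} = \frac{3860}{\sqrt{2} \sqrt{2 + 6 \left(-5\right)}} = \frac{3860}{\sqrt{2} \sqrt{2 - 30}} = \frac{3860}{\sqrt{2} \sqrt{-28}} = \frac{3860}{\sqrt{2} \cdot 2 i \sqrt{7}} = \frac{3860}{2 i \sqrt{14}} = 3860 \left(- \frac{i \sqrt{14}}{28}\right) = - \frac{965 i \sqrt{14}}{7}$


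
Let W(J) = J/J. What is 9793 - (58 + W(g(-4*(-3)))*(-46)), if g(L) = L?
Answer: 9781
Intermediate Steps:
W(J) = 1
9793 - (58 + W(g(-4*(-3)))*(-46)) = 9793 - (58 + 1*(-46)) = 9793 - (58 - 46) = 9793 - 1*12 = 9793 - 12 = 9781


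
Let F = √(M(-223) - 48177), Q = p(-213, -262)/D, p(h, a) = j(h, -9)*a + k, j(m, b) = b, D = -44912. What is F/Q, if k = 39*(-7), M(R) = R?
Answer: -1976128*I/417 ≈ -4738.9*I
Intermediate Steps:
k = -273
p(h, a) = -273 - 9*a (p(h, a) = -9*a - 273 = -273 - 9*a)
Q = -2085/44912 (Q = (-273 - 9*(-262))/(-44912) = (-273 + 2358)*(-1/44912) = 2085*(-1/44912) = -2085/44912 ≈ -0.046424)
F = 220*I (F = √(-223 - 48177) = √(-48400) = 220*I ≈ 220.0*I)
F/Q = (220*I)/(-2085/44912) = (220*I)*(-44912/2085) = -1976128*I/417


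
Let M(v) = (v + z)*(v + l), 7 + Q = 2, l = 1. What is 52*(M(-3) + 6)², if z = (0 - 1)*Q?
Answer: 208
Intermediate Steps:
Q = -5 (Q = -7 + 2 = -5)
z = 5 (z = (0 - 1)*(-5) = -1*(-5) = 5)
M(v) = (1 + v)*(5 + v) (M(v) = (v + 5)*(v + 1) = (5 + v)*(1 + v) = (1 + v)*(5 + v))
52*(M(-3) + 6)² = 52*((5 + (-3)² + 6*(-3)) + 6)² = 52*((5 + 9 - 18) + 6)² = 52*(-4 + 6)² = 52*2² = 52*4 = 208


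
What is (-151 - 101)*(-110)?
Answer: 27720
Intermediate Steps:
(-151 - 101)*(-110) = -252*(-110) = 27720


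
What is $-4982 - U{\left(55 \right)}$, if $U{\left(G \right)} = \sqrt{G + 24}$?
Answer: $-4982 - \sqrt{79} \approx -4990.9$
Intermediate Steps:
$U{\left(G \right)} = \sqrt{24 + G}$
$-4982 - U{\left(55 \right)} = -4982 - \sqrt{24 + 55} = -4982 - \sqrt{79}$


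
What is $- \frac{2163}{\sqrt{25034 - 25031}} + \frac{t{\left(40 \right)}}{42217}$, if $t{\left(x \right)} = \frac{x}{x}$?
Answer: $\frac{1}{42217} - 721 \sqrt{3} \approx -1248.8$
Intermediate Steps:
$t{\left(x \right)} = 1$
$- \frac{2163}{\sqrt{25034 - 25031}} + \frac{t{\left(40 \right)}}{42217} = - \frac{2163}{\sqrt{25034 - 25031}} + 1 \cdot \frac{1}{42217} = - \frac{2163}{\sqrt{3}} + 1 \cdot \frac{1}{42217} = - 2163 \frac{\sqrt{3}}{3} + \frac{1}{42217} = - 721 \sqrt{3} + \frac{1}{42217} = \frac{1}{42217} - 721 \sqrt{3}$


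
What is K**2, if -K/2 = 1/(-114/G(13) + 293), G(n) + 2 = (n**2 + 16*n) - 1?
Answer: 34969/748952689 ≈ 4.6691e-5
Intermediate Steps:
G(n) = -3 + n**2 + 16*n (G(n) = -2 + ((n**2 + 16*n) - 1) = -2 + (-1 + n**2 + 16*n) = -3 + n**2 + 16*n)
K = -187/27367 (K = -2/(-114/(-3 + 13**2 + 16*13) + 293) = -2/(-114/(-3 + 169 + 208) + 293) = -2/(-114/374 + 293) = -2/(-114*1/374 + 293) = -2/(-57/187 + 293) = -2/54734/187 = -2*187/54734 = -187/27367 ≈ -0.0068330)
K**2 = (-187/27367)**2 = 34969/748952689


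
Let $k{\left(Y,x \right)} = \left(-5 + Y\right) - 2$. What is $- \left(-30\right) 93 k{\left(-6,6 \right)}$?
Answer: $-36270$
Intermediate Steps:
$k{\left(Y,x \right)} = -7 + Y$
$- \left(-30\right) 93 k{\left(-6,6 \right)} = - \left(-30\right) 93 \left(-7 - 6\right) = - \left(-2790\right) \left(-13\right) = \left(-1\right) 36270 = -36270$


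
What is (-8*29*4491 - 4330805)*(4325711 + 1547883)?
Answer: -31557158334898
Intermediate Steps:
(-8*29*4491 - 4330805)*(4325711 + 1547883) = (-232*4491 - 4330805)*5873594 = (-1041912 - 4330805)*5873594 = -5372717*5873594 = -31557158334898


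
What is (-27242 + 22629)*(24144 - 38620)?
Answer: 66777788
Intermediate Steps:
(-27242 + 22629)*(24144 - 38620) = -4613*(-14476) = 66777788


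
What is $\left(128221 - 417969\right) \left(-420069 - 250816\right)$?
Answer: $194387586980$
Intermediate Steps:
$\left(128221 - 417969\right) \left(-420069 - 250816\right) = \left(128221 - 417969\right) \left(-670885\right) = \left(-289748\right) \left(-670885\right) = 194387586980$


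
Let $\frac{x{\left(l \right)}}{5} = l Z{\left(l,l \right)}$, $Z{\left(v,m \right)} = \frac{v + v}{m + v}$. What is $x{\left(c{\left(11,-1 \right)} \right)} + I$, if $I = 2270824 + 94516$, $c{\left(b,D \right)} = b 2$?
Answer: $2365450$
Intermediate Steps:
$c{\left(b,D \right)} = 2 b$
$I = 2365340$
$Z{\left(v,m \right)} = \frac{2 v}{m + v}$
$x{\left(l \right)} = 5 l$ ($x{\left(l \right)} = 5 l \frac{2 l}{l + l} = 5 l \frac{2 l}{2 l} = 5 l 2 l \frac{1}{2 l} = 5 l 1 = 5 l$)
$x{\left(c{\left(11,-1 \right)} \right)} + I = 5 \cdot 2 \cdot 11 + 2365340 = 5 \cdot 22 + 2365340 = 110 + 2365340 = 2365450$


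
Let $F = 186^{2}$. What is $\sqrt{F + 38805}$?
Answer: $\sqrt{73401} \approx 270.93$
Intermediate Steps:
$F = 34596$
$\sqrt{F + 38805} = \sqrt{34596 + 38805} = \sqrt{73401}$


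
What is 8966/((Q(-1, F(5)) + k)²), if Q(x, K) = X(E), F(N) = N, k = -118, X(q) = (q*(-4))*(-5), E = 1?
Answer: 4483/4802 ≈ 0.93357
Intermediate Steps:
X(q) = 20*q (X(q) = -4*q*(-5) = 20*q)
Q(x, K) = 20 (Q(x, K) = 20*1 = 20)
8966/((Q(-1, F(5)) + k)²) = 8966/((20 - 118)²) = 8966/((-98)²) = 8966/9604 = 8966*(1/9604) = 4483/4802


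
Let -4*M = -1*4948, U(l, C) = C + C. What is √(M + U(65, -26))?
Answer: √1185 ≈ 34.424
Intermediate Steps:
U(l, C) = 2*C
M = 1237 (M = -(-1)*4948/4 = -¼*(-4948) = 1237)
√(M + U(65, -26)) = √(1237 + 2*(-26)) = √(1237 - 52) = √1185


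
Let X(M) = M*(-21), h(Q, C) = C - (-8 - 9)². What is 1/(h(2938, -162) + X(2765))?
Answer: -1/58516 ≈ -1.7089e-5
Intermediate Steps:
h(Q, C) = -289 + C (h(Q, C) = C - 1*(-17)² = C - 1*289 = C - 289 = -289 + C)
X(M) = -21*M
1/(h(2938, -162) + X(2765)) = 1/((-289 - 162) - 21*2765) = 1/(-451 - 58065) = 1/(-58516) = -1/58516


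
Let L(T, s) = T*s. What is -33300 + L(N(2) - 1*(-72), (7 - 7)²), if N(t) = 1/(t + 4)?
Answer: -33300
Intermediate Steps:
N(t) = 1/(4 + t)
-33300 + L(N(2) - 1*(-72), (7 - 7)²) = -33300 + (1/(4 + 2) - 1*(-72))*(7 - 7)² = -33300 + (1/6 + 72)*0² = -33300 + (⅙ + 72)*0 = -33300 + (433/6)*0 = -33300 + 0 = -33300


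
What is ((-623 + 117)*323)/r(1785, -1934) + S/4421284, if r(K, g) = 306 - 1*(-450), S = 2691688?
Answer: -1838191067/8526762 ≈ -215.58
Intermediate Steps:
r(K, g) = 756 (r(K, g) = 306 + 450 = 756)
((-623 + 117)*323)/r(1785, -1934) + S/4421284 = ((-623 + 117)*323)/756 + 2691688/4421284 = -506*323*(1/756) + 2691688*(1/4421284) = -163438*1/756 + 672922/1105321 = -81719/378 + 672922/1105321 = -1838191067/8526762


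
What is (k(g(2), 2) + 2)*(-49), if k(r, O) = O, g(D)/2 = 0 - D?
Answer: -196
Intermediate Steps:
g(D) = -2*D (g(D) = 2*(0 - D) = 2*(-D) = -2*D)
(k(g(2), 2) + 2)*(-49) = (2 + 2)*(-49) = 4*(-49) = -196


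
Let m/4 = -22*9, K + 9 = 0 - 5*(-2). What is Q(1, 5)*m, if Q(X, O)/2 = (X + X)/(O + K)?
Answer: -528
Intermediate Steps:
K = 1 (K = -9 + (0 - 5*(-2)) = -9 + (0 + 10) = -9 + 10 = 1)
m = -792 (m = 4*(-22*9) = 4*(-198) = -792)
Q(X, O) = 4*X/(1 + O) (Q(X, O) = 2*((X + X)/(O + 1)) = 2*((2*X)/(1 + O)) = 2*(2*X/(1 + O)) = 4*X/(1 + O))
Q(1, 5)*m = (4*1/(1 + 5))*(-792) = (4*1/6)*(-792) = (4*1*(1/6))*(-792) = (2/3)*(-792) = -528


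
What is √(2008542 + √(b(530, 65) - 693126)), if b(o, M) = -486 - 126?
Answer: √(2008542 + 3*I*√77082) ≈ 1417.2 + 0.294*I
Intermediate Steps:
b(o, M) = -612
√(2008542 + √(b(530, 65) - 693126)) = √(2008542 + √(-612 - 693126)) = √(2008542 + √(-693738)) = √(2008542 + 3*I*√77082)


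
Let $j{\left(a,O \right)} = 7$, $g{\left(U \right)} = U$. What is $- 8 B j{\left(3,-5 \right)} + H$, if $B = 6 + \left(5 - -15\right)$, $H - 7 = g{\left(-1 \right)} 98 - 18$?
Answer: $-1565$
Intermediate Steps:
$H = -109$ ($H = 7 - 116 = -109$)
$B = 26$ ($B = 6 + \left(5 + 15\right) = 6 + 20 = 26$)
$- 8 B j{\left(3,-5 \right)} + H = \left(-8\right) 26 \cdot 7 - 109 = \left(-208\right) 7 - 109 = -1456 - 109 = -1565$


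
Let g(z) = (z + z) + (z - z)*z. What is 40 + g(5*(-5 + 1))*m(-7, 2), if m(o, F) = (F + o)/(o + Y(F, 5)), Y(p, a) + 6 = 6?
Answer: 80/7 ≈ 11.429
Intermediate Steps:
Y(p, a) = 0 (Y(p, a) = -6 + 6 = 0)
m(o, F) = (F + o)/o (m(o, F) = (F + o)/(o + 0) = (F + o)/o)
g(z) = 2*z (g(z) = 2*z + 0*z = 2*z + 0 = 2*z)
40 + g(5*(-5 + 1))*m(-7, 2) = 40 + (2*(5*(-5 + 1)))*((2 - 7)/(-7)) = 40 + (2*(5*(-4)))*(-1/7*(-5)) = 40 + (2*(-20))*(5/7) = 40 - 40*5/7 = 40 - 200/7 = 80/7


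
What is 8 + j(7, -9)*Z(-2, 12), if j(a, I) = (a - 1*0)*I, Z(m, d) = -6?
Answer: 386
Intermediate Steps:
j(a, I) = I*a (j(a, I) = (a + 0)*I = a*I = I*a)
8 + j(7, -9)*Z(-2, 12) = 8 - 9*7*(-6) = 8 - 63*(-6) = 8 + 378 = 386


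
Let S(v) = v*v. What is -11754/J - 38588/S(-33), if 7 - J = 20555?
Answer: -3223579/92466 ≈ -34.862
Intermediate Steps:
S(v) = v²
J = -20548 (J = 7 - 1*20555 = 7 - 20555 = -20548)
-11754/J - 38588/S(-33) = -11754/(-20548) - 38588/((-33)²) = -11754*(-1/20548) - 38588/1089 = 5877/10274 - 38588*1/1089 = 5877/10274 - 3508/99 = -3223579/92466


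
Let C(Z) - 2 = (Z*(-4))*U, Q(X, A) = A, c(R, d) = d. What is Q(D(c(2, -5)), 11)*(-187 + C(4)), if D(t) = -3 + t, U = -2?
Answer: -1683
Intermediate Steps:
C(Z) = 2 + 8*Z (C(Z) = 2 + (Z*(-4))*(-2) = 2 - 4*Z*(-2) = 2 + 8*Z)
Q(D(c(2, -5)), 11)*(-187 + C(4)) = 11*(-187 + (2 + 8*4)) = 11*(-187 + (2 + 32)) = 11*(-187 + 34) = 11*(-153) = -1683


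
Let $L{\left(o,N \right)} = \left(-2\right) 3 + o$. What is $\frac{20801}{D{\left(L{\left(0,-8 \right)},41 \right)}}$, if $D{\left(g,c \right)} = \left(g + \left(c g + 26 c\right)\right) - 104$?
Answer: $\frac{20801}{710} \approx 29.297$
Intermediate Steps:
$L{\left(o,N \right)} = -6 + o$
$D{\left(g,c \right)} = -104 + g + 26 c + c g$ ($D{\left(g,c \right)} = \left(g + \left(26 c + c g\right)\right) - 104 = \left(g + 26 c + c g\right) - 104 = -104 + g + 26 c + c g$)
$\frac{20801}{D{\left(L{\left(0,-8 \right)},41 \right)}} = \frac{20801}{-104 + \left(-6 + 0\right) + 26 \cdot 41 + 41 \left(-6 + 0\right)} = \frac{20801}{-104 - 6 + 1066 + 41 \left(-6\right)} = \frac{20801}{-104 - 6 + 1066 - 246} = \frac{20801}{710}$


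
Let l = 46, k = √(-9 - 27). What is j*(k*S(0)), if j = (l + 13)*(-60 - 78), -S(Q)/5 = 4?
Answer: 977040*I ≈ 9.7704e+5*I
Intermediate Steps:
S(Q) = -20 (S(Q) = -5*4 = -20)
k = 6*I (k = √(-36) = 6*I ≈ 6.0*I)
j = -8142 (j = (46 + 13)*(-60 - 78) = 59*(-138) = -8142)
j*(k*S(0)) = -8142*6*I*(-20) = -(-977040)*I = 977040*I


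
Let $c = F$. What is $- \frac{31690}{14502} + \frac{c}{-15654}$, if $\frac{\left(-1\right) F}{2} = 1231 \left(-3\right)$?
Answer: $- \frac{50265586}{18917859} \approx -2.657$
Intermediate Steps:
$F = 7386$ ($F = - 2 \cdot 1231 \left(-3\right) = \left(-2\right) \left(-3693\right) = 7386$)
$c = 7386$
$- \frac{31690}{14502} + \frac{c}{-15654} = - \frac{31690}{14502} + \frac{7386}{-15654} = \left(-31690\right) \frac{1}{14502} + 7386 \left(- \frac{1}{15654}\right) = - \frac{15845}{7251} - \frac{1231}{2609} = - \frac{50265586}{18917859}$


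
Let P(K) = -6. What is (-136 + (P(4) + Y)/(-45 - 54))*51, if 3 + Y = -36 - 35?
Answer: -227528/33 ≈ -6894.8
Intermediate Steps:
Y = -74 (Y = -3 + (-36 - 35) = -3 - 71 = -74)
(-136 + (P(4) + Y)/(-45 - 54))*51 = (-136 + (-6 - 74)/(-45 - 54))*51 = (-136 - 80/(-99))*51 = (-136 - 80*(-1/99))*51 = (-136 + 80/99)*51 = -13384/99*51 = -227528/33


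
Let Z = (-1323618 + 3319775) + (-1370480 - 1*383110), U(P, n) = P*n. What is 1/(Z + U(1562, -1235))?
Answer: -1/1686503 ≈ -5.9294e-7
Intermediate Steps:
Z = 242567 (Z = 1996157 + (-1370480 - 383110) = 1996157 - 1753590 = 242567)
1/(Z + U(1562, -1235)) = 1/(242567 + 1562*(-1235)) = 1/(242567 - 1929070) = 1/(-1686503) = -1/1686503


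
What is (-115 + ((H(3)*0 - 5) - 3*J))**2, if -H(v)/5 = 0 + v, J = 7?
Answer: 19881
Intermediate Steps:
H(v) = -5*v (H(v) = -5*(0 + v) = -5*v)
(-115 + ((H(3)*0 - 5) - 3*J))**2 = (-115 + ((-5*3*0 - 5) - 3*7))**2 = (-115 + ((-15*0 - 5) - 21))**2 = (-115 + ((0 - 5) - 21))**2 = (-115 + (-5 - 21))**2 = (-115 - 26)**2 = (-141)**2 = 19881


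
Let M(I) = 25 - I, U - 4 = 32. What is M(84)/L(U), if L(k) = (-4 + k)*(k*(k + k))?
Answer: -59/82944 ≈ -0.00071132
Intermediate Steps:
U = 36 (U = 4 + 32 = 36)
L(k) = 2*k²*(-4 + k) (L(k) = (-4 + k)*(k*(2*k)) = (-4 + k)*(2*k²) = 2*k²*(-4 + k))
M(84)/L(U) = (25 - 1*84)/((2*36²*(-4 + 36))) = (25 - 84)/((2*1296*32)) = -59/82944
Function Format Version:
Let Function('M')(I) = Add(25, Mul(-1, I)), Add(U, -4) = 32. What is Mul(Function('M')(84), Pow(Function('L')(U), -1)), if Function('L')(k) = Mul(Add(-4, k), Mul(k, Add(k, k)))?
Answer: Rational(-59, 82944) ≈ -0.00071132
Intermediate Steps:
U = 36 (U = Add(4, 32) = 36)
Function('L')(k) = Mul(2, Pow(k, 2), Add(-4, k)) (Function('L')(k) = Mul(Add(-4, k), Mul(k, Mul(2, k))) = Mul(Add(-4, k), Mul(2, Pow(k, 2))) = Mul(2, Pow(k, 2), Add(-4, k)))
Mul(Function('M')(84), Pow(Function('L')(U), -1)) = Mul(Add(25, Mul(-1, 84)), Pow(Mul(2, Pow(36, 2), Add(-4, 36)), -1)) = Mul(Add(25, -84), Pow(Mul(2, 1296, 32), -1)) = Mul(-59, Pow(82944, -1)) = Mul(-59, Rational(1, 82944)) = Rational(-59, 82944)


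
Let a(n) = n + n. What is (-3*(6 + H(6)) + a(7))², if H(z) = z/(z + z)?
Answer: 121/4 ≈ 30.250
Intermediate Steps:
H(z) = ½ (H(z) = z/((2*z)) = z*(1/(2*z)) = ½)
a(n) = 2*n
(-3*(6 + H(6)) + a(7))² = (-3*(6 + ½) + 2*7)² = (-3*13/2 + 14)² = (-39/2 + 14)² = (-11/2)² = 121/4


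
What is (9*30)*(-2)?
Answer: -540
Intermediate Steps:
(9*30)*(-2) = 270*(-2) = -540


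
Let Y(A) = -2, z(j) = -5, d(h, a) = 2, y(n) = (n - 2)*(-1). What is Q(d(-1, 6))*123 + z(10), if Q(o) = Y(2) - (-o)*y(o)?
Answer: -251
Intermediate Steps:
y(n) = 2 - n (y(n) = (-2 + n)*(-1) = 2 - n)
Q(o) = -2 + o*(2 - o) (Q(o) = -2 - (-o)*(2 - o) = -2 - (-1)*o*(2 - o) = -2 + o*(2 - o))
Q(d(-1, 6))*123 + z(10) = (-2 - 1*2*(-2 + 2))*123 - 5 = (-2 - 1*2*0)*123 - 5 = (-2 + 0)*123 - 5 = -2*123 - 5 = -246 - 5 = -251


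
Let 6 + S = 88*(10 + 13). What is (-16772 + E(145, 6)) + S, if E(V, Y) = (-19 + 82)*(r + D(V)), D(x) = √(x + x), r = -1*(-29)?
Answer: -12927 + 63*√290 ≈ -11854.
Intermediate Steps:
r = 29
D(x) = √2*√x (D(x) = √(2*x) = √2*√x)
E(V, Y) = 1827 + 63*√2*√V (E(V, Y) = (-19 + 82)*(29 + √2*√V) = 63*(29 + √2*√V) = 1827 + 63*√2*√V)
S = 2018 (S = -6 + 88*(10 + 13) = -6 + 88*23 = -6 + 2024 = 2018)
(-16772 + E(145, 6)) + S = (-16772 + (1827 + 63*√2*√145)) + 2018 = (-16772 + (1827 + 63*√290)) + 2018 = (-14945 + 63*√290) + 2018 = -12927 + 63*√290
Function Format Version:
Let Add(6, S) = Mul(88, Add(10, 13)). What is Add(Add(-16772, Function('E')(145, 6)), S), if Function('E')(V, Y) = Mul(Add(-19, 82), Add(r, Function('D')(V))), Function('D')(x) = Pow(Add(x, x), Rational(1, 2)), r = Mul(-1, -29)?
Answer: Add(-12927, Mul(63, Pow(290, Rational(1, 2)))) ≈ -11854.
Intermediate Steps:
r = 29
Function('D')(x) = Mul(Pow(2, Rational(1, 2)), Pow(x, Rational(1, 2))) (Function('D')(x) = Pow(Mul(2, x), Rational(1, 2)) = Mul(Pow(2, Rational(1, 2)), Pow(x, Rational(1, 2))))
Function('E')(V, Y) = Add(1827, Mul(63, Pow(2, Rational(1, 2)), Pow(V, Rational(1, 2)))) (Function('E')(V, Y) = Mul(Add(-19, 82), Add(29, Mul(Pow(2, Rational(1, 2)), Pow(V, Rational(1, 2))))) = Mul(63, Add(29, Mul(Pow(2, Rational(1, 2)), Pow(V, Rational(1, 2))))) = Add(1827, Mul(63, Pow(2, Rational(1, 2)), Pow(V, Rational(1, 2)))))
S = 2018 (S = Add(-6, Mul(88, Add(10, 13))) = Add(-6, Mul(88, 23)) = Add(-6, 2024) = 2018)
Add(Add(-16772, Function('E')(145, 6)), S) = Add(Add(-16772, Add(1827, Mul(63, Pow(2, Rational(1, 2)), Pow(145, Rational(1, 2))))), 2018) = Add(Add(-16772, Add(1827, Mul(63, Pow(290, Rational(1, 2))))), 2018) = Add(Add(-14945, Mul(63, Pow(290, Rational(1, 2)))), 2018) = Add(-12927, Mul(63, Pow(290, Rational(1, 2))))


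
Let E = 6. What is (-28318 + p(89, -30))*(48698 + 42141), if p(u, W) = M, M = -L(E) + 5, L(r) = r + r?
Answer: -2573014675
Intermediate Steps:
L(r) = 2*r
M = -7 (M = -2*6 + 5 = -1*12 + 5 = -12 + 5 = -7)
p(u, W) = -7
(-28318 + p(89, -30))*(48698 + 42141) = (-28318 - 7)*(48698 + 42141) = -28325*90839 = -2573014675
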